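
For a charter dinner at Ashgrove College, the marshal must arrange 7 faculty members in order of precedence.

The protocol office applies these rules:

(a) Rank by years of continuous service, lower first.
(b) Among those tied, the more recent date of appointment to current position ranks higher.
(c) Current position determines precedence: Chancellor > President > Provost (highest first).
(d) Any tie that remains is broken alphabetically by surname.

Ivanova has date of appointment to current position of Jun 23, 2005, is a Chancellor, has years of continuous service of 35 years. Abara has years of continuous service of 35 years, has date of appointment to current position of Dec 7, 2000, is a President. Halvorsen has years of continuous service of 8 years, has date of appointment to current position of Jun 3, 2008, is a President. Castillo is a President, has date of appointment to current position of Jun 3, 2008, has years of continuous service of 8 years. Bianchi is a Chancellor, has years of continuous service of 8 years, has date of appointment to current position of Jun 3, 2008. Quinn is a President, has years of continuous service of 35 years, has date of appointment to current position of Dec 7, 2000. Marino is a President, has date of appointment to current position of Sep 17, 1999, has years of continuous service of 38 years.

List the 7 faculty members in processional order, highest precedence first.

By years of continuous service (lower first): Bianchi, Castillo and Halvorsen (each 8 years); then Ivanova, Abara and Quinn (each 35 years); then Marino (38 years).
Bianchi, Castillo and Halvorsen all have date of appointment to current position Jun 3, 2008, so the next rule applies.
Among Bianchi, Castillo and Halvorsen, by current position: Bianchi (Chancellor) before Castillo and Halvorsen (President).
Among Castillo and Halvorsen, alphabetically by surname: Castillo before Halvorsen.
Among Ivanova, Abara and Quinn, by date of appointment to current position (later first): Ivanova (Jun 23, 2005) before Abara and Quinn (Dec 7, 2000).
Abara and Quinn are each President, so the next rule applies.
Among Abara and Quinn, alphabetically by surname: Abara before Quinn.
Full order: Bianchi, Castillo, Halvorsen, Ivanova, Abara, Quinn, Marino.

Bianchi, Castillo, Halvorsen, Ivanova, Abara, Quinn, Marino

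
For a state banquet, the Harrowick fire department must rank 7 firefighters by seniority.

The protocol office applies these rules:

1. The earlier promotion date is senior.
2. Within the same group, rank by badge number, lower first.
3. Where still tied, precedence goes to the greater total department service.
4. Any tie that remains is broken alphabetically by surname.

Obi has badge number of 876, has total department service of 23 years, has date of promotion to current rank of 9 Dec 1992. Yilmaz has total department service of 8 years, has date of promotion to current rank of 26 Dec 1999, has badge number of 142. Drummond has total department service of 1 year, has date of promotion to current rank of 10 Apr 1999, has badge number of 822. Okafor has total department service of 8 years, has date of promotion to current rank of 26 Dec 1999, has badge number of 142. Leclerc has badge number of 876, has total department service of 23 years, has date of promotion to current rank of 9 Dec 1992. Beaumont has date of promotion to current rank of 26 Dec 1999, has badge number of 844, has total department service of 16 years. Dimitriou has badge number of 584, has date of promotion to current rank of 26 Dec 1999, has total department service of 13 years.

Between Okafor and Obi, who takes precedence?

By date of promotion to current rank (earlier first): Leclerc and Obi (both 9 Dec 1992); then Drummond (10 Apr 1999); then Okafor, Yilmaz, Dimitriou and Beaumont (each 26 Dec 1999).
Leclerc and Obi both have badge number 876, so the next rule applies.
Leclerc and Obi both have total department service 23 years, so the next rule applies.
Among Leclerc and Obi, alphabetically by surname: Leclerc before Obi.
Among Okafor, Yilmaz, Dimitriou and Beaumont, by badge number (lower first): Okafor and Yilmaz (142) before Dimitriou (584) before Beaumont (844).
Okafor and Yilmaz both have total department service 8 years, so the next rule applies.
Among Okafor and Yilmaz, alphabetically by surname: Okafor before Yilmaz.
So Obi takes precedence.

Obi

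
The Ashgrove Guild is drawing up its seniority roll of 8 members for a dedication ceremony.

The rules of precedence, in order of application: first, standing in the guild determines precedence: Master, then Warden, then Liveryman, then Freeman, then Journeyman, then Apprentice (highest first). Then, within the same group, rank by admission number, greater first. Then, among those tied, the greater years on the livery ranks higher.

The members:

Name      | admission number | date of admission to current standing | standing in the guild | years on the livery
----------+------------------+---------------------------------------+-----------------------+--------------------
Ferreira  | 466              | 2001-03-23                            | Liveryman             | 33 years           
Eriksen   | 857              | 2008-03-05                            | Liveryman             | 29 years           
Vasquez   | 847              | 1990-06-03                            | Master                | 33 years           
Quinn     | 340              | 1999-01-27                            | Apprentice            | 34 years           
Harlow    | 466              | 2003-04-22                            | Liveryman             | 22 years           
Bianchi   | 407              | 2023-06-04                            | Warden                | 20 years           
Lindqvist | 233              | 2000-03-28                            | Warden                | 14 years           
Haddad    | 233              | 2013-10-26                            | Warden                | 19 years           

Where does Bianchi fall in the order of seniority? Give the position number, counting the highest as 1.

By standing in the guild: Vasquez (Master); then Bianchi, Haddad and Lindqvist (Warden); then Eriksen, Ferreira and Harlow (Liveryman); then Quinn (Apprentice).
Among Bianchi, Haddad and Lindqvist, by admission number (higher first): Bianchi (407) before Haddad and Lindqvist (233).
Among Haddad and Lindqvist, by years on the livery (higher first): Haddad (19 years) before Lindqvist (14 years).
Among Eriksen, Ferreira and Harlow, by admission number (higher first): Eriksen (857) before Ferreira and Harlow (466).
Among Ferreira and Harlow, by years on the livery (higher first): Ferreira (33 years) before Harlow (22 years).
Order: Vasquez, Bianchi, Haddad, Lindqvist, Eriksen, Ferreira, Harlow, Quinn. So position 2.

2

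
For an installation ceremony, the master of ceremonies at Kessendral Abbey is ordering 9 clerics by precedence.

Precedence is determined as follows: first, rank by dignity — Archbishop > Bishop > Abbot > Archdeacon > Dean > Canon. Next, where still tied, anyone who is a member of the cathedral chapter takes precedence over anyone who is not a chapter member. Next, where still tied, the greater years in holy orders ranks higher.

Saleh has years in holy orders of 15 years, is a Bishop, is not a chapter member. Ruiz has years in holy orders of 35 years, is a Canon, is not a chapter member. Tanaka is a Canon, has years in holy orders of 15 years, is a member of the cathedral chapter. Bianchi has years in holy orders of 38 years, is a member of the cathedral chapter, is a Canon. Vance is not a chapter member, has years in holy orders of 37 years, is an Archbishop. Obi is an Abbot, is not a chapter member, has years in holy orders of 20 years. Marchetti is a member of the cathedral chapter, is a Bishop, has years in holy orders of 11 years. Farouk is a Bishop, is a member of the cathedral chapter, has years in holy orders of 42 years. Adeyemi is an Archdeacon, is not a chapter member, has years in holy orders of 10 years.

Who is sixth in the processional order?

Adeyemi

By dignity: Vance (Archbishop); then Farouk, Marchetti and Saleh (Bishop); then Obi (Abbot); then Adeyemi (Archdeacon); then Bianchi, Tanaka and Ruiz (Canon).
Among Farouk, Marchetti and Saleh, a member of the cathedral chapter before not a chapter member: Farouk and Marchetti (a member of the cathedral chapter) before Saleh (not a chapter member).
Among Farouk and Marchetti, by years in holy orders (higher first): Farouk (42 years) before Marchetti (11 years).
Among Bianchi, Tanaka and Ruiz, a member of the cathedral chapter before not a chapter member: Bianchi and Tanaka (a member of the cathedral chapter) before Ruiz (not a chapter member).
Among Bianchi and Tanaka, by years in holy orders (higher first): Bianchi (38 years) before Tanaka (15 years).
Order: Vance, Farouk, Marchetti, Saleh, Obi, Adeyemi, Bianchi, Tanaka, Ruiz.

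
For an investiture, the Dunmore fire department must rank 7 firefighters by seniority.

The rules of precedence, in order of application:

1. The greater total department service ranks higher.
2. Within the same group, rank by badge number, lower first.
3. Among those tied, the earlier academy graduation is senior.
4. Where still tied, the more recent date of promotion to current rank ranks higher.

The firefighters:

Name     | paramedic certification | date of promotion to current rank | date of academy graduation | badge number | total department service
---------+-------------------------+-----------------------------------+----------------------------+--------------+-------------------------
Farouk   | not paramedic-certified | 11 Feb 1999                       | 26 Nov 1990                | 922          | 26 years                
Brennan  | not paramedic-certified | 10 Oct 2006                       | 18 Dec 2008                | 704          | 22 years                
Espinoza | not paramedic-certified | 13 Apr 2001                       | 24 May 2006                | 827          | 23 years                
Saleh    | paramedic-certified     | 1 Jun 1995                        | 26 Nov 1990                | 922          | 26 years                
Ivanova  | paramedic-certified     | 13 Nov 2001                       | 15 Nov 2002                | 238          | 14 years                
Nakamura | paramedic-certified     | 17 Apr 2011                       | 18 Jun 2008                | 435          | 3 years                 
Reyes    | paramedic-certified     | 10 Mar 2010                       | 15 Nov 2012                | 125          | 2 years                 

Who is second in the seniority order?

By total department service (higher first): Farouk and Saleh (both 26 years); then Espinoza (23 years); then Brennan (22 years); then Ivanova (14 years); then Nakamura (3 years); then Reyes (2 years).
Farouk and Saleh both have badge number 922, so the next rule applies.
Farouk and Saleh both have date of academy graduation 26 Nov 1990, so the next rule applies.
Among Farouk and Saleh, by date of promotion to current rank (later first): Farouk (11 Feb 1999) before Saleh (1 Jun 1995).
Order: Farouk, Saleh, Espinoza, Brennan, Ivanova, Nakamura, Reyes.

Saleh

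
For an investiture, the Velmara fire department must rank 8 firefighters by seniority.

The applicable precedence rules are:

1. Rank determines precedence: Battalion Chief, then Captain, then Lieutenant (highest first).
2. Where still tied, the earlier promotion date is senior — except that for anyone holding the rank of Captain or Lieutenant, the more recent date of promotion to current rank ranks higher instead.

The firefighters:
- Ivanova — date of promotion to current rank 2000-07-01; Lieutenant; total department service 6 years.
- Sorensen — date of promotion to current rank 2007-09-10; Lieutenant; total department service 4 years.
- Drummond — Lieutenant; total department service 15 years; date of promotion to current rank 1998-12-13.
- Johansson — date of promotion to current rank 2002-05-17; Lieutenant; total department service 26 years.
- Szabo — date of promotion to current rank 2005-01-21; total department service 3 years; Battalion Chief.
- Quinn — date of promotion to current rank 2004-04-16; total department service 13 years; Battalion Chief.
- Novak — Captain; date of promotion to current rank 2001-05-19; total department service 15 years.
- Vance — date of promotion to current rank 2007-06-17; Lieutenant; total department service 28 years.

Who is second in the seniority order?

By rank: Quinn and Szabo (Battalion Chief); then Novak (Captain); then Sorensen, Vance, Johansson, Ivanova and Drummond (Lieutenant).
Among Quinn and Szabo, by date of promotion to current rank (earlier first): Quinn (2004-04-16) before Szabo (2005-01-21).
Among Sorensen, Vance, Johansson, Ivanova and Drummond, by date of promotion to current rank (later first) (reversed rule for this group): Sorensen (2007-09-10) before Vance (2007-06-17) before Johansson (2002-05-17) before Ivanova (2000-07-01) before Drummond (1998-12-13).
Order: Quinn, Szabo, Novak, Sorensen, Vance, Johansson, Ivanova, Drummond.

Szabo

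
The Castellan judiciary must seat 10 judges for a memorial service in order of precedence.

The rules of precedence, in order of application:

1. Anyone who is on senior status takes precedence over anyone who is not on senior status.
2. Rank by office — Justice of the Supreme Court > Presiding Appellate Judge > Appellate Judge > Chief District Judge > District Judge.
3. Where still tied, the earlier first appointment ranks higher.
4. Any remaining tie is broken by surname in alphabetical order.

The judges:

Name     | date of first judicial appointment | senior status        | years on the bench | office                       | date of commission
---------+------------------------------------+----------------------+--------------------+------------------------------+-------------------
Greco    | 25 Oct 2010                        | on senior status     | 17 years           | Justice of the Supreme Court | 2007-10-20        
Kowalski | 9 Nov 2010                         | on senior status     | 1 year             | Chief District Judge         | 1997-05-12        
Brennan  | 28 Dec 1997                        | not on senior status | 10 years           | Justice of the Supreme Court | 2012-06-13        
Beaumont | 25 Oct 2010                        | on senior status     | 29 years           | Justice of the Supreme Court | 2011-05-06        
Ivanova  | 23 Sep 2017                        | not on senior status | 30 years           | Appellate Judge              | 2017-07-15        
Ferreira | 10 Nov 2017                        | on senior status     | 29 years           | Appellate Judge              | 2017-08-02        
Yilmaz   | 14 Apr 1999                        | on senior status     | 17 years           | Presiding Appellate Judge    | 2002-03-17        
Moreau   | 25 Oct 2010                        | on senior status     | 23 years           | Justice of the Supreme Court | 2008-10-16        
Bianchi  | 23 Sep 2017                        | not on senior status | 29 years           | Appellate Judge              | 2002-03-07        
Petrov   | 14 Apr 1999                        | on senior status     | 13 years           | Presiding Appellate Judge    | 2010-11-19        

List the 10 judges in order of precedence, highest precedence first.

By the first rule: Beaumont, Greco, Moreau, Petrov, Yilmaz, Ferreira and Kowalski (each on senior status); then Brennan, Bianchi and Ivanova (each not on senior status).
Among Beaumont, Greco, Moreau, Petrov, Yilmaz, Ferreira and Kowalski, by office: Beaumont, Greco and Moreau (Justice of the Supreme Court) before Petrov and Yilmaz (Presiding Appellate Judge) before Ferreira (Appellate Judge) before Kowalski (Chief District Judge).
Beaumont, Greco and Moreau all have date of first judicial appointment 25 Oct 2010, so the next rule applies.
Among Beaumont, Greco and Moreau, alphabetically by surname: Beaumont before Greco before Moreau.
Petrov and Yilmaz both have date of first judicial appointment 14 Apr 1999, so the next rule applies.
Among Petrov and Yilmaz, alphabetically by surname: Petrov before Yilmaz.
Among Brennan, Bianchi and Ivanova, by office: Brennan (Justice of the Supreme Court) before Bianchi and Ivanova (Appellate Judge).
Bianchi and Ivanova both have date of first judicial appointment 23 Sep 2017, so the next rule applies.
Among Bianchi and Ivanova, alphabetically by surname: Bianchi before Ivanova.
Full order: Beaumont, Greco, Moreau, Petrov, Yilmaz, Ferreira, Kowalski, Brennan, Bianchi, Ivanova.

Beaumont, Greco, Moreau, Petrov, Yilmaz, Ferreira, Kowalski, Brennan, Bianchi, Ivanova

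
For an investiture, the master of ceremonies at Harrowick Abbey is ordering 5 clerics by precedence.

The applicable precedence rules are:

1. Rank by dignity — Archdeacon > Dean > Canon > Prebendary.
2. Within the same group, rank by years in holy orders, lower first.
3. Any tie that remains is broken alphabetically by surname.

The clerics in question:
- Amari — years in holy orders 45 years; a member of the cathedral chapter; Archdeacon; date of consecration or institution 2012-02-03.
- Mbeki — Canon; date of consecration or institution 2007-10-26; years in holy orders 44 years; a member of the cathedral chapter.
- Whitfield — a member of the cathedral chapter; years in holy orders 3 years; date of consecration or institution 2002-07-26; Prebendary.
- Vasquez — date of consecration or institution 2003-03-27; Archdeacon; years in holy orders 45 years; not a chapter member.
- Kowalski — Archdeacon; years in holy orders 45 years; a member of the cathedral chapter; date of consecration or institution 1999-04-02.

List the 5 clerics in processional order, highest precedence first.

Amari, Kowalski, Vasquez, Mbeki, Whitfield

By dignity: Amari, Kowalski and Vasquez (Archdeacon); then Mbeki (Canon); then Whitfield (Prebendary).
Amari, Kowalski and Vasquez all have years in holy orders 45 years, so the next rule applies.
Among Amari, Kowalski and Vasquez, alphabetically by surname: Amari before Kowalski before Vasquez.
Full order: Amari, Kowalski, Vasquez, Mbeki, Whitfield.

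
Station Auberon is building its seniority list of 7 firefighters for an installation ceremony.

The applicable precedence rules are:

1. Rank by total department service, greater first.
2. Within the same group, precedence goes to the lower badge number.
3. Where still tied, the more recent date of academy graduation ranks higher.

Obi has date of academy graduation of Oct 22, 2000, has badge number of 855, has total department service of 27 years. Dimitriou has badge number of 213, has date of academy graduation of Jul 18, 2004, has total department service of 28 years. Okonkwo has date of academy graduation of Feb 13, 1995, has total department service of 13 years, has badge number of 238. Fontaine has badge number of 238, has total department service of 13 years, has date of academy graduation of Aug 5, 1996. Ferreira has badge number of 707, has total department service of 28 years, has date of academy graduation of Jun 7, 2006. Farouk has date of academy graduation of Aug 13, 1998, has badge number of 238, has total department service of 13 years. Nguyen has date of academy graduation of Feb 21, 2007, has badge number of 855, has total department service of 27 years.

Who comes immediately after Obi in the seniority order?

Farouk

By total department service (higher first): Dimitriou and Ferreira (both 28 years); then Nguyen and Obi (both 27 years); then Farouk, Fontaine and Okonkwo (each 13 years).
Among Dimitriou and Ferreira, by badge number (lower first): Dimitriou (213) before Ferreira (707).
Nguyen and Obi both have badge number 855, so the next rule applies.
Among Nguyen and Obi, by date of academy graduation (later first): Nguyen (Feb 21, 2007) before Obi (Oct 22, 2000).
Farouk, Fontaine and Okonkwo all have badge number 238, so the next rule applies.
Among Farouk, Fontaine and Okonkwo, by date of academy graduation (later first): Farouk (Aug 13, 1998) before Fontaine (Aug 5, 1996) before Okonkwo (Feb 13, 1995).
Order: Dimitriou, Ferreira, Nguyen, Obi, Farouk, Fontaine, Okonkwo.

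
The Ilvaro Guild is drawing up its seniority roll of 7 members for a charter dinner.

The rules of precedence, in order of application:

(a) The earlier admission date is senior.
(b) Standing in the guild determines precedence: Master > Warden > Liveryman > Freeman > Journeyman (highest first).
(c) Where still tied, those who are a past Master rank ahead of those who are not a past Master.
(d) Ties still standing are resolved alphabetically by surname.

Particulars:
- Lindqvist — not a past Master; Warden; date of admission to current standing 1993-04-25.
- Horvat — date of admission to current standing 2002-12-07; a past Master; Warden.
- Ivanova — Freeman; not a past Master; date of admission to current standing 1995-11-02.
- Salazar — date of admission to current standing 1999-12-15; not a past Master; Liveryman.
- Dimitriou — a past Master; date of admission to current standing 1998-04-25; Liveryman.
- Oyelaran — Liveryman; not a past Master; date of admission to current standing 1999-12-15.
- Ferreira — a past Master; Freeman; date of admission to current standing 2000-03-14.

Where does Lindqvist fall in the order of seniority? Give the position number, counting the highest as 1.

1

By date of admission to current standing (earlier first): Lindqvist (1993-04-25); then Ivanova (1995-11-02); then Dimitriou (1998-04-25); then Oyelaran and Salazar (both 1999-12-15); then Ferreira (2000-03-14); then Horvat (2002-12-07).
Oyelaran and Salazar are each Liveryman, so the next rule applies.
Oyelaran and Salazar are each not a past Master, so the next rule applies.
Among Oyelaran and Salazar, alphabetically by surname: Oyelaran before Salazar.
Order: Lindqvist, Ivanova, Dimitriou, Oyelaran, Salazar, Ferreira, Horvat. So position 1.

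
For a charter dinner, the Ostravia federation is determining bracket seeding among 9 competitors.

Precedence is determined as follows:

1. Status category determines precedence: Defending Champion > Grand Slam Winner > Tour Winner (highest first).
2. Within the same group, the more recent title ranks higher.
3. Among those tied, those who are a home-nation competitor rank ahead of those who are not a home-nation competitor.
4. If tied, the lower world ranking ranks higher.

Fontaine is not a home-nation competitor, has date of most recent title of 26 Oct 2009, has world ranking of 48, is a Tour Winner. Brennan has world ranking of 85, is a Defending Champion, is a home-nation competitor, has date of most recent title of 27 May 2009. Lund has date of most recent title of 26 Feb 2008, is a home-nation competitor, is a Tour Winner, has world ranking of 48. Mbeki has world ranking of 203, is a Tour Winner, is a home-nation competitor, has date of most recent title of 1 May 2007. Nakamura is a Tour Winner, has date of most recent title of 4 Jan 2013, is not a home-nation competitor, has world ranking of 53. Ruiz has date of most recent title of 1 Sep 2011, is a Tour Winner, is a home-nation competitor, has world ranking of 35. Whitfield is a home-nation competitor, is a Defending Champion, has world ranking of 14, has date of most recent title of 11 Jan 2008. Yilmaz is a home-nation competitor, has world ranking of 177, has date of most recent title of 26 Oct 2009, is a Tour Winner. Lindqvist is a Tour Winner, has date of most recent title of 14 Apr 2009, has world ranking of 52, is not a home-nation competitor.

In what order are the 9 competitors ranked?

By status category: Brennan and Whitfield (Defending Champion); then Nakamura, Ruiz, Yilmaz, Fontaine, Lindqvist, Lund and Mbeki (Tour Winner).
Among Brennan and Whitfield, by date of most recent title (later first): Brennan (27 May 2009) before Whitfield (11 Jan 2008).
Among Nakamura, Ruiz, Yilmaz, Fontaine, Lindqvist, Lund and Mbeki, by date of most recent title (later first): Nakamura (4 Jan 2013) before Ruiz (1 Sep 2011) before Yilmaz and Fontaine (26 Oct 2009) before Lindqvist (14 Apr 2009) before Lund (26 Feb 2008) before Mbeki (1 May 2007).
Among Yilmaz and Fontaine, a home-nation competitor before not a home-nation competitor: Yilmaz (a home-nation competitor) before Fontaine (not a home-nation competitor).
Full order: Brennan, Whitfield, Nakamura, Ruiz, Yilmaz, Fontaine, Lindqvist, Lund, Mbeki.

Brennan, Whitfield, Nakamura, Ruiz, Yilmaz, Fontaine, Lindqvist, Lund, Mbeki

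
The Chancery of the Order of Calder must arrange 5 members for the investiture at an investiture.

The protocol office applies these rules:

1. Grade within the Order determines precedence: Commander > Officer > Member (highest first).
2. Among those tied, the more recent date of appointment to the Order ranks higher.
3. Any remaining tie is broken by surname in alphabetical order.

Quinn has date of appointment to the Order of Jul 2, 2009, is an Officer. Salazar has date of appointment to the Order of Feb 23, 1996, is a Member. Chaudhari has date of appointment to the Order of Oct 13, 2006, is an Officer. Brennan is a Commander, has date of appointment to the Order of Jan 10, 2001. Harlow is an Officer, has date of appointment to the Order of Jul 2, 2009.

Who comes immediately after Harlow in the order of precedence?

Quinn

By grade within the Order: Brennan (Commander); then Harlow, Quinn and Chaudhari (Officer); then Salazar (Member).
Among Harlow, Quinn and Chaudhari, by date of appointment to the Order (later first): Harlow and Quinn (Jul 2, 2009) before Chaudhari (Oct 13, 2006).
Among Harlow and Quinn, alphabetically by surname: Harlow before Quinn.
Order: Brennan, Harlow, Quinn, Chaudhari, Salazar.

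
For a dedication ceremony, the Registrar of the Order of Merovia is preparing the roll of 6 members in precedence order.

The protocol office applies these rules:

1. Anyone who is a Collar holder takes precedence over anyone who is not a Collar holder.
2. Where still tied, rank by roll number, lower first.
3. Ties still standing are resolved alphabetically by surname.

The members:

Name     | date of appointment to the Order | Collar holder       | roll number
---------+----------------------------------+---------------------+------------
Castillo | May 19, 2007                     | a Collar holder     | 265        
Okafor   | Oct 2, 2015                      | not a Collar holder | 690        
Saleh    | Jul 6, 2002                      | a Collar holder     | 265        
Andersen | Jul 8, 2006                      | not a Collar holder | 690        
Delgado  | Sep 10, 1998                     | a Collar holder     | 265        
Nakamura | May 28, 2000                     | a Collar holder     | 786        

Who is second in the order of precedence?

By the first rule: Castillo, Delgado, Saleh and Nakamura (each a Collar holder); then Andersen and Okafor (both not a Collar holder).
Among Castillo, Delgado, Saleh and Nakamura, by roll number (lower first): Castillo, Delgado and Saleh (265) before Nakamura (786).
Among Castillo, Delgado and Saleh, alphabetically by surname: Castillo before Delgado before Saleh.
Andersen and Okafor both have roll number 690, so the next rule applies.
Among Andersen and Okafor, alphabetically by surname: Andersen before Okafor.
Order: Castillo, Delgado, Saleh, Nakamura, Andersen, Okafor.

Delgado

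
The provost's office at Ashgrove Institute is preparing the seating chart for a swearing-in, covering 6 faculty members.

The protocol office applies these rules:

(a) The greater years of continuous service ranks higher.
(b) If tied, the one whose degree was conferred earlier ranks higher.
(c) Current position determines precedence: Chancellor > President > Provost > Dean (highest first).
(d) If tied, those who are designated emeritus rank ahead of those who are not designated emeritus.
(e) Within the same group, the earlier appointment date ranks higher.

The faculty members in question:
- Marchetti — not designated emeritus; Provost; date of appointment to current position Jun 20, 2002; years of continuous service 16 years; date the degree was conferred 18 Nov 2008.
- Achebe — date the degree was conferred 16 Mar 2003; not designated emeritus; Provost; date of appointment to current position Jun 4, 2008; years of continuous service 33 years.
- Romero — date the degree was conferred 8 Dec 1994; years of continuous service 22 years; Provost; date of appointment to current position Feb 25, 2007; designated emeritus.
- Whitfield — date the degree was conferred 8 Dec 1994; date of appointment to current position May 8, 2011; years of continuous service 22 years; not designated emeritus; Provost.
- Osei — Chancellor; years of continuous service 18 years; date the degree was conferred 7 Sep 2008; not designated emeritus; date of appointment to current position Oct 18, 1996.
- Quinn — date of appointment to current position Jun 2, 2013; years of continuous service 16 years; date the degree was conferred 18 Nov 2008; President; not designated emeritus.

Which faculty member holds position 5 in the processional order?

Quinn

By years of continuous service (higher first): Achebe (33 years); then Romero and Whitfield (both 22 years); then Osei (18 years); then Quinn and Marchetti (both 16 years).
Romero and Whitfield both have date the degree was conferred 8 Dec 1994, so the next rule applies.
Romero and Whitfield are each Provost, so the next rule applies.
Among Romero and Whitfield, designated emeritus before not designated emeritus: Romero (designated emeritus) before Whitfield (not designated emeritus).
Quinn and Marchetti both have date the degree was conferred 18 Nov 2008, so the next rule applies.
Among Quinn and Marchetti, by current position: Quinn (President) before Marchetti (Provost).
Order: Achebe, Romero, Whitfield, Osei, Quinn, Marchetti.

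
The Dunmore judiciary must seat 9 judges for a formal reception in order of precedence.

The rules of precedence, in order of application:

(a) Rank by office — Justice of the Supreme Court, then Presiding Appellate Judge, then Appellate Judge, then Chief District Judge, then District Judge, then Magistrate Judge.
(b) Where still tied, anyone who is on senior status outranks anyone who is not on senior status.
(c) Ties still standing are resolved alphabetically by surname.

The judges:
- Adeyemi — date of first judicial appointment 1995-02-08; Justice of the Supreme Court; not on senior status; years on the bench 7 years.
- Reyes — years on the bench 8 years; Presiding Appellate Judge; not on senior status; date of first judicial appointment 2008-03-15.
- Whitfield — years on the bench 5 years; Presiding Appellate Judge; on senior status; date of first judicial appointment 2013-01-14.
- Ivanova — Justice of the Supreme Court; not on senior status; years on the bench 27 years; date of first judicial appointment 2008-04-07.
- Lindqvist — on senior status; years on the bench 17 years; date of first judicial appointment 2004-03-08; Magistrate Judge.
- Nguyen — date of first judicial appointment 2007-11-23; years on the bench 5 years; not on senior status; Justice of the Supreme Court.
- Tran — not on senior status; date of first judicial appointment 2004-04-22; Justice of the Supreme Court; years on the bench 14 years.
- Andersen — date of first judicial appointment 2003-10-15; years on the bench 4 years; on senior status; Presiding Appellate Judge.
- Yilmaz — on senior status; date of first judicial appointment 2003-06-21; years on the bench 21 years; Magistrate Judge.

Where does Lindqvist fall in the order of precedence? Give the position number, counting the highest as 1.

By office: Adeyemi, Ivanova, Nguyen and Tran (Justice of the Supreme Court); then Andersen, Whitfield and Reyes (Presiding Appellate Judge); then Lindqvist and Yilmaz (Magistrate Judge).
Adeyemi, Ivanova, Nguyen and Tran are each not on senior status, so the next rule applies.
Among Adeyemi, Ivanova, Nguyen and Tran, alphabetically by surname: Adeyemi before Ivanova before Nguyen before Tran.
Among Andersen, Whitfield and Reyes, on senior status before not on senior status: Andersen and Whitfield (on senior status) before Reyes (not on senior status).
Among Andersen and Whitfield, alphabetically by surname: Andersen before Whitfield.
Lindqvist and Yilmaz are each on senior status, so the next rule applies.
Among Lindqvist and Yilmaz, alphabetically by surname: Lindqvist before Yilmaz.
Order: Adeyemi, Ivanova, Nguyen, Tran, Andersen, Whitfield, Reyes, Lindqvist, Yilmaz. So position 8.

8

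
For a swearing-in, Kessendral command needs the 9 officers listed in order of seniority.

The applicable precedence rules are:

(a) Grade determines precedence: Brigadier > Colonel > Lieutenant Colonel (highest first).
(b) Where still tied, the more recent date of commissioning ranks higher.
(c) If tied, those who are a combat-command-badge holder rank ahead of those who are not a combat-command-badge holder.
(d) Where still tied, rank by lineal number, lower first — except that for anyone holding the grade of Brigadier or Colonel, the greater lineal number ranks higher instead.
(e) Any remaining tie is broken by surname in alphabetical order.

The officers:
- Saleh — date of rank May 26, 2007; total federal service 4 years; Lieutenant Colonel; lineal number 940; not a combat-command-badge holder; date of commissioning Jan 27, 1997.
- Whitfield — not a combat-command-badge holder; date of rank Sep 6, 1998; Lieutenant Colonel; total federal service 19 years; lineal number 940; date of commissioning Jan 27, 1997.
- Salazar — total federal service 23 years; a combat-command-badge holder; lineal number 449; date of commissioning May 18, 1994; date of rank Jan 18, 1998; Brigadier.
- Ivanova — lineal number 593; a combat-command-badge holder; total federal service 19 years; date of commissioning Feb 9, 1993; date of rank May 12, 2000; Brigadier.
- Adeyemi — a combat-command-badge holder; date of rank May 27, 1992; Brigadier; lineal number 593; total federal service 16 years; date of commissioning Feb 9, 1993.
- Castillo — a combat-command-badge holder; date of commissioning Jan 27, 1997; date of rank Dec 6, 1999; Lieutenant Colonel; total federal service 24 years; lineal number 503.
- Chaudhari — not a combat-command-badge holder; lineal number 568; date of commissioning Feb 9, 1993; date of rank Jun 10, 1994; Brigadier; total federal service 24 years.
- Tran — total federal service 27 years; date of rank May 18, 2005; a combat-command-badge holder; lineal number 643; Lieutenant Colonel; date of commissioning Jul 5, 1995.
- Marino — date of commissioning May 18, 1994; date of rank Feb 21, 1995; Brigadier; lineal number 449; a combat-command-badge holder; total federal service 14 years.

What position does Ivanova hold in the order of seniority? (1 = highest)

By grade: Marino, Salazar, Adeyemi, Ivanova and Chaudhari (Brigadier); then Castillo, Saleh, Whitfield and Tran (Lieutenant Colonel).
Among Marino, Salazar, Adeyemi, Ivanova and Chaudhari, by date of commissioning (later first): Marino and Salazar (May 18, 1994) before Adeyemi, Ivanova and Chaudhari (Feb 9, 1993).
Marino and Salazar are each a combat-command-badge holder, so the next rule applies.
Marino and Salazar both have lineal number 449, so the next rule applies.
Among Marino and Salazar, alphabetically by surname: Marino before Salazar.
Among Adeyemi, Ivanova and Chaudhari, a combat-command-badge holder before not a combat-command-badge holder: Adeyemi and Ivanova (a combat-command-badge holder) before Chaudhari (not a combat-command-badge holder).
Adeyemi and Ivanova both have lineal number 593, so the next rule applies.
Among Adeyemi and Ivanova, alphabetically by surname: Adeyemi before Ivanova.
Among Castillo, Saleh, Whitfield and Tran, by date of commissioning (later first): Castillo, Saleh and Whitfield (Jan 27, 1997) before Tran (Jul 5, 1995).
Among Castillo, Saleh and Whitfield, a combat-command-badge holder before not a combat-command-badge holder: Castillo (a combat-command-badge holder) before Saleh and Whitfield (not a combat-command-badge holder).
Saleh and Whitfield both have lineal number 940, so the next rule applies.
Among Saleh and Whitfield, alphabetically by surname: Saleh before Whitfield.
Order: Marino, Salazar, Adeyemi, Ivanova, Chaudhari, Castillo, Saleh, Whitfield, Tran. So position 4.

4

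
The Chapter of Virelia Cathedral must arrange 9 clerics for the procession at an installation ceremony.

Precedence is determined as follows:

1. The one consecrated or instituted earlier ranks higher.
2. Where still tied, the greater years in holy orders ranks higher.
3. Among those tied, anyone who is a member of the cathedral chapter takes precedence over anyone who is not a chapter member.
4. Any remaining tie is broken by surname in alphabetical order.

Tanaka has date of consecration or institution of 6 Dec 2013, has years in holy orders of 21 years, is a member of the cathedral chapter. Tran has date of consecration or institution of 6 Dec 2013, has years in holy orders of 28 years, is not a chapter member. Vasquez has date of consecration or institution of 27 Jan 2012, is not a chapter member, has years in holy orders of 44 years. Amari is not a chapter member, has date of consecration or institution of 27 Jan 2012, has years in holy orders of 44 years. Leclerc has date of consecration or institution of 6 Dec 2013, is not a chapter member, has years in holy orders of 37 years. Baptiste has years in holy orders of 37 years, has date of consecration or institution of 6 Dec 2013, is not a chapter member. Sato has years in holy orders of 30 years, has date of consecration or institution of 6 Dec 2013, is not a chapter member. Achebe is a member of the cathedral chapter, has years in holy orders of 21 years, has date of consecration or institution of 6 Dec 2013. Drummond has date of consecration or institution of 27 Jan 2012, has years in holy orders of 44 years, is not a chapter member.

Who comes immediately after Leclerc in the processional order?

By date of consecration or institution (earlier first): Amari, Drummond and Vasquez (each 27 Jan 2012); then Baptiste, Leclerc, Sato, Tran, Achebe and Tanaka (each 6 Dec 2013).
Amari, Drummond and Vasquez all have years in holy orders 44 years, so the next rule applies.
Amari, Drummond and Vasquez are each not a chapter member, so the next rule applies.
Among Amari, Drummond and Vasquez, alphabetically by surname: Amari before Drummond before Vasquez.
Among Baptiste, Leclerc, Sato, Tran, Achebe and Tanaka, by years in holy orders (higher first): Baptiste and Leclerc (37 years) before Sato (30 years) before Tran (28 years) before Achebe and Tanaka (21 years).
Baptiste and Leclerc are each not a chapter member, so the next rule applies.
Among Baptiste and Leclerc, alphabetically by surname: Baptiste before Leclerc.
Achebe and Tanaka are each a member of the cathedral chapter, so the next rule applies.
Among Achebe and Tanaka, alphabetically by surname: Achebe before Tanaka.
Order: Amari, Drummond, Vasquez, Baptiste, Leclerc, Sato, Tran, Achebe, Tanaka.

Sato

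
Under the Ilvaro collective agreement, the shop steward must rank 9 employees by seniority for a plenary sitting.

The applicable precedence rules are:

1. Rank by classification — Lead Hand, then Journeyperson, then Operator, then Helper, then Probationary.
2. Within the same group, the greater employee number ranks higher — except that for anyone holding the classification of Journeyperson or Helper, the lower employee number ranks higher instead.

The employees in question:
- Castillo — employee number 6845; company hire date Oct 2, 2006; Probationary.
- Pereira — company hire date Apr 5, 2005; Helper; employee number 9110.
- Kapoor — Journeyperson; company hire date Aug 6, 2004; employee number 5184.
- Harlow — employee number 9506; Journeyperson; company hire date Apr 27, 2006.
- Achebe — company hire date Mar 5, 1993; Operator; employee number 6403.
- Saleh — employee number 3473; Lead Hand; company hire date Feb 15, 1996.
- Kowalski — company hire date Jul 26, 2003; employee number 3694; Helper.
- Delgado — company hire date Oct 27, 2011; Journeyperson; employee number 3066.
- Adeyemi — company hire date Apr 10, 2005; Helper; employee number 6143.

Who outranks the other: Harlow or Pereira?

By classification: Saleh (Lead Hand); then Delgado, Kapoor and Harlow (Journeyperson); then Achebe (Operator); then Kowalski, Adeyemi and Pereira (Helper); then Castillo (Probationary).
Among Delgado, Kapoor and Harlow, by employee number (lower first) (reversed rule for this group): Delgado (3066) before Kapoor (5184) before Harlow (9506).
Among Kowalski, Adeyemi and Pereira, by employee number (lower first) (reversed rule for this group): Kowalski (3694) before Adeyemi (6143) before Pereira (9110).
So Harlow takes precedence.

Harlow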